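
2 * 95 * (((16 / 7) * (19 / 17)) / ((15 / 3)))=11552 / 119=97.08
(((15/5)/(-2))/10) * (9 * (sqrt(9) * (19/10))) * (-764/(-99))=-32661/550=-59.38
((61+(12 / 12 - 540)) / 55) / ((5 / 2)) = -956 / 275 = -3.48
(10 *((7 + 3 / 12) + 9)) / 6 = 325 / 12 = 27.08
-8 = -8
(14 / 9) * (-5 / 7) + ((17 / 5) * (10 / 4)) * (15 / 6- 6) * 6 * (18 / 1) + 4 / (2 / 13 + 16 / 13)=-28901 / 9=-3211.22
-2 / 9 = -0.22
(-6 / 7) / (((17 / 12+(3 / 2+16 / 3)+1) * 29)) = -0.00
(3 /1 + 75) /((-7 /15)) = -167.14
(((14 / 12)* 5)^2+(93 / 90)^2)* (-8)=-63172 / 225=-280.76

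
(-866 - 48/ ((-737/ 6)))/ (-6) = 318977/ 2211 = 144.27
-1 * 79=-79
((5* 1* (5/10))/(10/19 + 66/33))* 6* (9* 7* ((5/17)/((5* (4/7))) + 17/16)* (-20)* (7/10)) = -13280715/2176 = -6103.27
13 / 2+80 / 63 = 979 / 126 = 7.77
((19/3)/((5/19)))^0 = 1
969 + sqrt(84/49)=2 *sqrt(21)/7 + 969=970.31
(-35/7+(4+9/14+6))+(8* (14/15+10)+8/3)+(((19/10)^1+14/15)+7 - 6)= 10459/105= 99.61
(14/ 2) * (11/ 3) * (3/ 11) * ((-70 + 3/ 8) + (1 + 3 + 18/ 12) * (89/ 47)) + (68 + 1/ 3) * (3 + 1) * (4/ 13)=-4844519/ 14664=-330.37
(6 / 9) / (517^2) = 2 / 801867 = 0.00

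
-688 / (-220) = 172 / 55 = 3.13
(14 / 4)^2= 49 / 4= 12.25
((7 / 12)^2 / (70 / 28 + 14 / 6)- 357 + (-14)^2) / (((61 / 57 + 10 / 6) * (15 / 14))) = -14896931 / 271440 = -54.88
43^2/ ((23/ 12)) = 22188/ 23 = 964.70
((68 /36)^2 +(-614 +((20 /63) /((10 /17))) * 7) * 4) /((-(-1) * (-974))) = 197423 /78894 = 2.50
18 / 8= 2.25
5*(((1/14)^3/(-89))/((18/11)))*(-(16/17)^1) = 55/4670631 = 0.00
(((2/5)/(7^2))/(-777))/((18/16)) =-16/1713285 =-0.00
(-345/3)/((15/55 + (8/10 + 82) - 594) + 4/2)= 275/1217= 0.23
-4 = -4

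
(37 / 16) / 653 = 37 / 10448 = 0.00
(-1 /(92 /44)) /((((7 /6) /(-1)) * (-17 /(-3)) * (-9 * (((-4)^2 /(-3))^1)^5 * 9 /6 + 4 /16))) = 648 /521811787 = 0.00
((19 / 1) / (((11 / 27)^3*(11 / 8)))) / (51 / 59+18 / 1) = 58839048 / 5431811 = 10.83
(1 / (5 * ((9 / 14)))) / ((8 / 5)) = 7 / 36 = 0.19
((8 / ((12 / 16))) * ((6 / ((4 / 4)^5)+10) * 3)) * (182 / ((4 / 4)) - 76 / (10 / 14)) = 193536 / 5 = 38707.20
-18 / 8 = -9 / 4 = -2.25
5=5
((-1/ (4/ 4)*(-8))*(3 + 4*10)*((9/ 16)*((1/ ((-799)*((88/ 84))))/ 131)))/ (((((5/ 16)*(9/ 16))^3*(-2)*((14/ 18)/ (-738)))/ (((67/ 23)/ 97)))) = -1486306148352/ 321085241125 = -4.63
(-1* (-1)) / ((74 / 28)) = 14 / 37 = 0.38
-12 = -12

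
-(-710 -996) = 1706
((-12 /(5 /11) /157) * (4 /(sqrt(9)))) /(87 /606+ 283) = -35552 /44898075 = -0.00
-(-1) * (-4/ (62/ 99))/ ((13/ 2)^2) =-792/ 5239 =-0.15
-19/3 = -6.33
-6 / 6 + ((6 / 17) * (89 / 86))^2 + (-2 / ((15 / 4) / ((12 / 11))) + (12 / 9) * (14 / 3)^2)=21892296496 / 793526085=27.59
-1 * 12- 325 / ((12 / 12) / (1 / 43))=-841 / 43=-19.56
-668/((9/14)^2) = -130928/81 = -1616.40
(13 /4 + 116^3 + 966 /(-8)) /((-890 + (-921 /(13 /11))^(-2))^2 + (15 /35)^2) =1611300756730747471472853 /817740390860748153221396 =1.97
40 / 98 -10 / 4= -205 / 98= -2.09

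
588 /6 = 98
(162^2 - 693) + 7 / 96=25551.07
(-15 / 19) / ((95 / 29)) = -0.24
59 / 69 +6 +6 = 887 / 69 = 12.86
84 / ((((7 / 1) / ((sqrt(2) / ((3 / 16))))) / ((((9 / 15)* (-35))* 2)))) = -2688* sqrt(2) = -3801.41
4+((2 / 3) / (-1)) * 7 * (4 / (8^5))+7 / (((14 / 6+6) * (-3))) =1142609 / 307200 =3.72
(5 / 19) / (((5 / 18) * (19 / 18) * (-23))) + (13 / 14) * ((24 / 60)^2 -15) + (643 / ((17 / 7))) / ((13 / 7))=11812261343 / 91748150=128.75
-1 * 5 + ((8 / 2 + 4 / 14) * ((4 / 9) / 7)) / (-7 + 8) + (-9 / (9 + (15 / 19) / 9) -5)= -10.72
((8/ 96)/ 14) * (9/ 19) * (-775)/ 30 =-155/ 2128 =-0.07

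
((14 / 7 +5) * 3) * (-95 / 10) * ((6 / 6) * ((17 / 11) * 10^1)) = -33915 / 11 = -3083.18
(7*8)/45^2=56/2025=0.03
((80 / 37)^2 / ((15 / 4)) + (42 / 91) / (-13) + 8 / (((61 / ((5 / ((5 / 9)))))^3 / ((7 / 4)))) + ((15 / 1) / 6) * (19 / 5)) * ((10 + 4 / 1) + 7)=23723803214923 / 105029102282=225.88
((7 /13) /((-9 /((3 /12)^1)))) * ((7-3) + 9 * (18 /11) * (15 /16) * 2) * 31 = -23219 /1584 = -14.66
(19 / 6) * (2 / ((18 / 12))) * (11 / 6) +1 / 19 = 3998 / 513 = 7.79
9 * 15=135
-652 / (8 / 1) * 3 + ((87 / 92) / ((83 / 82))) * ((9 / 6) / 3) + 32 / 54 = -243.44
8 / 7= 1.14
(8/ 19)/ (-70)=-4/ 665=-0.01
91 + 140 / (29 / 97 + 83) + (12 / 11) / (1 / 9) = 455505 / 4444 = 102.50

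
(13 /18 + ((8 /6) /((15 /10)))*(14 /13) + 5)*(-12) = -1042 /13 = -80.15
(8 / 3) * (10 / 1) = 80 / 3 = 26.67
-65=-65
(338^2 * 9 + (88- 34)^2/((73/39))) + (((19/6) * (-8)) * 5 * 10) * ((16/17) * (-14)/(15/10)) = 11625596096/11169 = 1040880.66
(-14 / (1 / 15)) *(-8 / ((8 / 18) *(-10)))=-378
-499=-499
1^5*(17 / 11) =17 / 11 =1.55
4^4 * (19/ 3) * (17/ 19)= 4352/ 3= 1450.67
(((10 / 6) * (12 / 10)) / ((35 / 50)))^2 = 400 / 49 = 8.16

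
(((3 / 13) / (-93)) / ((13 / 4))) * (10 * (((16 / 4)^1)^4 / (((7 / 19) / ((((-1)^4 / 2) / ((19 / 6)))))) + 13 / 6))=-93980 / 110019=-0.85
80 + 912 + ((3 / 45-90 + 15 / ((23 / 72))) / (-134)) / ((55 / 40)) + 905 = 482400013 / 254265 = 1897.23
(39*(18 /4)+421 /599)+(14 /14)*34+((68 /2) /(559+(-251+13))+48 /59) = 4790137769 /22688922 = 211.12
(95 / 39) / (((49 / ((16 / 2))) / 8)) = 6080 / 1911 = 3.18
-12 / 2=-6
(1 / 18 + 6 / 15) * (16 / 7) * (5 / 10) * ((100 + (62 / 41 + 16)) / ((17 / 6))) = 12848 / 595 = 21.59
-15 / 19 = -0.79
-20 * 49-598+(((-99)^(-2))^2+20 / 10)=-151389931175 / 96059601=-1576.00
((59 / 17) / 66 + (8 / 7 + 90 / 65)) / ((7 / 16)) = 2107432 / 357357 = 5.90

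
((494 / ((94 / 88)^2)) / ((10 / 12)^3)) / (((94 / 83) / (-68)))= -582965779968 / 12977875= -44919.97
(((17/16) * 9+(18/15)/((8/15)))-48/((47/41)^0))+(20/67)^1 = -38473/1072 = -35.89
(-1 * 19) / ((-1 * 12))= 19 / 12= 1.58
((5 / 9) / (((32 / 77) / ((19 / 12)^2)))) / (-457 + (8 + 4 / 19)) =-2640715 / 353631744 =-0.01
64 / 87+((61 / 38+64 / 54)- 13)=-281887 / 29754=-9.47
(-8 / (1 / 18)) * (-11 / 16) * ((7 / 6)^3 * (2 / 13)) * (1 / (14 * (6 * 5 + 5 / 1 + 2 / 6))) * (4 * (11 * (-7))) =-41503 / 2756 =-15.06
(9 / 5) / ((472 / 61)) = 549 / 2360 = 0.23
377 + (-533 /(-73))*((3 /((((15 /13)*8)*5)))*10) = 557349 /1460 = 381.75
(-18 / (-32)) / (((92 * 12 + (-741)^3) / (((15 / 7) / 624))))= -0.00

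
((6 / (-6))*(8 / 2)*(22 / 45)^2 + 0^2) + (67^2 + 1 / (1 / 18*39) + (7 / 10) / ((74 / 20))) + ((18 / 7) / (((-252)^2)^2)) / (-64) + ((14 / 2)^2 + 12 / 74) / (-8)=5410256335258316039 / 1206959665766400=4482.55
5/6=0.83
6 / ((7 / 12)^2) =17.63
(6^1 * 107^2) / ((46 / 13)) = 446511 / 23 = 19413.52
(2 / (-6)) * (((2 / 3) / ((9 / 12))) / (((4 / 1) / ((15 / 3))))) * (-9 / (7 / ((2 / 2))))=10 / 21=0.48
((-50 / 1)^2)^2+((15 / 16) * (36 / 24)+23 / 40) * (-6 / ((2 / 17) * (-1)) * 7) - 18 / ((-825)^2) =15126711681061 / 2420000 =6250707.31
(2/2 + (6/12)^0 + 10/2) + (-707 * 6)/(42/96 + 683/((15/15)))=2891/3645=0.79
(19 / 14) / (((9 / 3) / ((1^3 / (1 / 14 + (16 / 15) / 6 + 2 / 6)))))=285 / 367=0.78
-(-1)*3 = 3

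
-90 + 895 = 805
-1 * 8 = -8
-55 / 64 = -0.86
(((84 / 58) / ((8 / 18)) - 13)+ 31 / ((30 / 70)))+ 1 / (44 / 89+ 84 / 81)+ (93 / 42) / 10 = 28447151 / 448224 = 63.47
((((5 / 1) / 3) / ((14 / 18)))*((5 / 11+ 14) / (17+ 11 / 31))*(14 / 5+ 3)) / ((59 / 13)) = 5574699 / 2444134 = 2.28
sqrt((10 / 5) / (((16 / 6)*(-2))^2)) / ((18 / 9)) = 3*sqrt(2) / 32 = 0.13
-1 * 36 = -36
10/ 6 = 5/ 3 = 1.67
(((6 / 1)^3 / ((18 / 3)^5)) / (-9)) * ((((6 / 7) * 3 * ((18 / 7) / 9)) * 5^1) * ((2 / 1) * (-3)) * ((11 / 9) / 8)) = 55 / 5292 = 0.01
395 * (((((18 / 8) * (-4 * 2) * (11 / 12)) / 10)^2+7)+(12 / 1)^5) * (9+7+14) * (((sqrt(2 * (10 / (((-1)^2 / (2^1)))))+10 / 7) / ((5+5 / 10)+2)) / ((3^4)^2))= 1123342633 / 13122+7863398431 * sqrt(10) / 65610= 464608.48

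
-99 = -99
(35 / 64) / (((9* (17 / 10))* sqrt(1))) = 175 / 4896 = 0.04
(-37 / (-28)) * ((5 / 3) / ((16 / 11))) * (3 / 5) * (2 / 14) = 407 / 3136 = 0.13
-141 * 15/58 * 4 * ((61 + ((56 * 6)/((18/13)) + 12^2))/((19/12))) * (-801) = 18201571560/551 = 33033705.19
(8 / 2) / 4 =1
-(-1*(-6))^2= -36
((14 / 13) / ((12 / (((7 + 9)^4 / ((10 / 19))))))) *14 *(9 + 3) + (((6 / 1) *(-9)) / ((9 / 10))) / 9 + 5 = 366083771 / 195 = 1877352.67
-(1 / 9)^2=-1 / 81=-0.01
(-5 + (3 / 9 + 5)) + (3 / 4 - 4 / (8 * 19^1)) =241 / 228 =1.06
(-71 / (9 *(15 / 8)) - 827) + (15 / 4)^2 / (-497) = -892348151 / 1073520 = -831.24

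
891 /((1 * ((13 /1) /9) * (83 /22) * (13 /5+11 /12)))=10585080 /227669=46.49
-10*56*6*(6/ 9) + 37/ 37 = -2239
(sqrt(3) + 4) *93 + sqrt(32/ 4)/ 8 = sqrt(2)/ 4 + 93 *sqrt(3) + 372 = 533.43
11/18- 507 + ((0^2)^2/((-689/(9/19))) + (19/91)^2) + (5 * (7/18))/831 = -31359641546/61933599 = -506.34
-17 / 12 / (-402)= 17 / 4824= 0.00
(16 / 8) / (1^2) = 2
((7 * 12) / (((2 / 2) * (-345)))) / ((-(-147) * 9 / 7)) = -4 / 3105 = -0.00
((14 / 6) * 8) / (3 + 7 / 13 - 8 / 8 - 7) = -364 / 87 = -4.18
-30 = -30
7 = 7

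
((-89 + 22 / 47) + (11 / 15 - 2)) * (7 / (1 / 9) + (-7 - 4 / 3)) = -10382512 / 2115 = -4908.99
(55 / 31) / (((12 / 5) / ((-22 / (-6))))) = 3025 / 1116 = 2.71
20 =20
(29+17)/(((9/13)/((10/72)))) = 1495/162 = 9.23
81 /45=9 /5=1.80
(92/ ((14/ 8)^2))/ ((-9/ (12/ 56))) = -736/ 1029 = -0.72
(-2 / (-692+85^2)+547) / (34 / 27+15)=33.64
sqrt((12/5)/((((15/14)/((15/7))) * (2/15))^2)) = 6 * sqrt(15) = 23.24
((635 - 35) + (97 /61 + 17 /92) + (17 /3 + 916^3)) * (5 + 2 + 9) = 51758975641372 /4209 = 12297214455.07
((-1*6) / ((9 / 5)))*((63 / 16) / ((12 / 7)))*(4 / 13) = -245 / 104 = -2.36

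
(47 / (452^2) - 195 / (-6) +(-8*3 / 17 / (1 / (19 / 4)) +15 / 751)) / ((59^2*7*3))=0.00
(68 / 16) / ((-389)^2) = 17 / 605284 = 0.00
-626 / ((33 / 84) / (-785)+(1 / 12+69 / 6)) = -10319610 / 190943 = -54.05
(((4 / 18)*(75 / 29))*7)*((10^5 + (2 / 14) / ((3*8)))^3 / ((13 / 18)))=118540821168001260000025 / 21280896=5570292771883348.33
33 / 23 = 1.43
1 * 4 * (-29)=-116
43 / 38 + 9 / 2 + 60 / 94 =5599 / 893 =6.27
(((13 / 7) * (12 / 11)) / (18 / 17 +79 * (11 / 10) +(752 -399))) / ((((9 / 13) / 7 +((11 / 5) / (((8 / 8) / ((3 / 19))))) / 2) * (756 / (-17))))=-92797900 / 244837328967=-0.00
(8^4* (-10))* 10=-409600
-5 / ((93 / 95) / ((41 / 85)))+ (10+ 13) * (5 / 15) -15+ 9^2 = 37524 / 527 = 71.20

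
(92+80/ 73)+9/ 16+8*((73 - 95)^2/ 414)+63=40137487/ 241776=166.01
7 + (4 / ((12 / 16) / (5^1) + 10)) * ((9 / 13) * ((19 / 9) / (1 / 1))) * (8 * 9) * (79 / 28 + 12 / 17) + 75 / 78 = 96875379 / 628082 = 154.24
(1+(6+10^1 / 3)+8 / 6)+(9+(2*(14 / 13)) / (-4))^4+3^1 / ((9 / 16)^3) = 5154.74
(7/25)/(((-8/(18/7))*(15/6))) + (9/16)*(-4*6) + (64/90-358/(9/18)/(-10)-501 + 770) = 327.78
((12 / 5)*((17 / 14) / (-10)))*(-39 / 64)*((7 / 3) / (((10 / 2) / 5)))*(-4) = -663 / 400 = -1.66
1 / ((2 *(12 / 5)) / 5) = 25 / 24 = 1.04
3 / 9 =0.33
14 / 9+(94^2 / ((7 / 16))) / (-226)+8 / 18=-69106 / 791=-87.37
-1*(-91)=91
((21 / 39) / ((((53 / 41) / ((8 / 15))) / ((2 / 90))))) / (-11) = -2296 / 5115825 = -0.00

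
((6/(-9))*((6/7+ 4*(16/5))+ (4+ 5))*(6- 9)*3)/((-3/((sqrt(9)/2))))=-2379/35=-67.97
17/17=1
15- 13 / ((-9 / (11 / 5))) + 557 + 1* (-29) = 24578 / 45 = 546.18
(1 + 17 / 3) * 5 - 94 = -182 / 3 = -60.67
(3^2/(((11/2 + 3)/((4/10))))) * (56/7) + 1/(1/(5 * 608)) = 258688/85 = 3043.39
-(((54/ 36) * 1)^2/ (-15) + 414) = -8277/ 20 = -413.85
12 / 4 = 3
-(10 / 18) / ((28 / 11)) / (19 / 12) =-55 / 399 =-0.14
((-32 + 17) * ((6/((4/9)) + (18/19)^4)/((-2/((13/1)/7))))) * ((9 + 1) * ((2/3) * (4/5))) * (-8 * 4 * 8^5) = -1016532503101440/912247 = -1114317178.46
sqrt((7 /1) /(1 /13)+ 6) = sqrt(97) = 9.85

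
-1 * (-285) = 285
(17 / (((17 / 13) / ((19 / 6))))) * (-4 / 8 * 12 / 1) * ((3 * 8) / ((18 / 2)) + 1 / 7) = -14573 / 21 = -693.95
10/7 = 1.43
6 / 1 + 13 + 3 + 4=26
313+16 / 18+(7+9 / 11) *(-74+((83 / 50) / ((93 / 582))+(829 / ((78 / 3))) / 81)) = -1619066792 / 8976825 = -180.36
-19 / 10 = -1.90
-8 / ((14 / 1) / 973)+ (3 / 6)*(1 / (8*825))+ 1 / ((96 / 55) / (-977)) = -29455523 / 26400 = -1115.74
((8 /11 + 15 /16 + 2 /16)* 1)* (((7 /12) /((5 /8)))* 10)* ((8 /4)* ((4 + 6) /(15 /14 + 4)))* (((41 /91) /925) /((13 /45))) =542430 /4883593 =0.11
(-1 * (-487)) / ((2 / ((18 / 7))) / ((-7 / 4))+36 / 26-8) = -56979 / 826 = -68.98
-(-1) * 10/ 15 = 2/ 3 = 0.67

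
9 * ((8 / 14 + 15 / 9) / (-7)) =-141 / 49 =-2.88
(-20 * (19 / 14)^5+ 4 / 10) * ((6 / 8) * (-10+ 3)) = 481.31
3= 3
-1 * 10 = -10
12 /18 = 2 /3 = 0.67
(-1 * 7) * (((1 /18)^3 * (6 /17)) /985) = -7 /16276140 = -0.00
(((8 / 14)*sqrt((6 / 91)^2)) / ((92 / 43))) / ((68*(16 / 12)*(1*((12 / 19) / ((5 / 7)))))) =12255 / 55791008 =0.00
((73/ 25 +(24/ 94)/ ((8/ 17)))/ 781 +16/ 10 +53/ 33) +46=270955441/ 5506050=49.21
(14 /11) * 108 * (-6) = -9072 /11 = -824.73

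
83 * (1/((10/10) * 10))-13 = -47/10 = -4.70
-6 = -6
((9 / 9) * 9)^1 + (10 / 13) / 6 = 356 / 39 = 9.13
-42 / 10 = -21 / 5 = -4.20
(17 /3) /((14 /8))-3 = 5 /21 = 0.24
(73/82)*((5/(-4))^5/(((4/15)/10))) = -17109375/167936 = -101.88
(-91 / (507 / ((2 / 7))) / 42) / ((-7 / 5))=5 / 5733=0.00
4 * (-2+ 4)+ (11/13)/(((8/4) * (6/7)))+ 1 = 1481/156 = 9.49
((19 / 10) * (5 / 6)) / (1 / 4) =19 / 3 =6.33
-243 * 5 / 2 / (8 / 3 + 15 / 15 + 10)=-3645 / 82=-44.45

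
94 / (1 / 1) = 94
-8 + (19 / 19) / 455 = -3639 / 455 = -8.00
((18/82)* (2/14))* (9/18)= 0.02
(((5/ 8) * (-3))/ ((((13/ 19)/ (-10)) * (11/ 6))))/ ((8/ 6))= 12825/ 1144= 11.21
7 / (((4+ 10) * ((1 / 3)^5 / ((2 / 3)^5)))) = 16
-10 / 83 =-0.12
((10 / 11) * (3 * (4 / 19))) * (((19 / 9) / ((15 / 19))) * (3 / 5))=152 / 165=0.92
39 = 39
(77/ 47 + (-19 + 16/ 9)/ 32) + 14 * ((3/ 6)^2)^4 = 62525/ 54144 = 1.15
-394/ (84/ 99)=-464.36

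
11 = 11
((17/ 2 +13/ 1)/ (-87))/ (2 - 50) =43/ 8352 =0.01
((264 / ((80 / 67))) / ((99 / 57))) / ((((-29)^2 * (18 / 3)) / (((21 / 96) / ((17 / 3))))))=0.00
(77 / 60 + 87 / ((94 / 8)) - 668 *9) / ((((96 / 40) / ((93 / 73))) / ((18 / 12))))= -524809571 / 109792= -4780.03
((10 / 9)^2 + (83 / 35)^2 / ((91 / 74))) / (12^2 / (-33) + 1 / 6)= -1.38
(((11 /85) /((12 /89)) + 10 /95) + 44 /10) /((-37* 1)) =-105913 /717060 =-0.15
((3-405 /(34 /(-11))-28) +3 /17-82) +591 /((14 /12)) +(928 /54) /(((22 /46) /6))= 17586047 /23562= 746.37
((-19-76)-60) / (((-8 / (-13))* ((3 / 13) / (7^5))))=-440259365 / 24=-18344140.21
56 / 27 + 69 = 1919 / 27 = 71.07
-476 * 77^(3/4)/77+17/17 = 1 - 68 * 77^(3/4)/11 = -159.69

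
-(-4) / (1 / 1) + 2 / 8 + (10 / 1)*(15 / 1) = 617 / 4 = 154.25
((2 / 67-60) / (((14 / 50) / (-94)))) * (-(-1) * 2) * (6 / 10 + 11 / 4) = 134890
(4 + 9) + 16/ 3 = 55/ 3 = 18.33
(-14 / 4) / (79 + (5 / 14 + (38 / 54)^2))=-35721 / 814973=-0.04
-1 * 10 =-10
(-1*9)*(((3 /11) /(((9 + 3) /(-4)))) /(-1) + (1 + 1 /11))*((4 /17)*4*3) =-5616 /187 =-30.03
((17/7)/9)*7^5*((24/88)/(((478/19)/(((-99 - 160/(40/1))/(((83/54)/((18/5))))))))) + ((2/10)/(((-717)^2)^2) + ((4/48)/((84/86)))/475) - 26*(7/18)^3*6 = -11869.82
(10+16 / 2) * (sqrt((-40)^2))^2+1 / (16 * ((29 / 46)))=6681623 / 232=28800.10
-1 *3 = -3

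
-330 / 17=-19.41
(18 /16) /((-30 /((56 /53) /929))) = -0.00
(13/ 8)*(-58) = -377/ 4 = -94.25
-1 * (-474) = 474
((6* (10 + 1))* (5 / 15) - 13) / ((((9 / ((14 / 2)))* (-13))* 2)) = -7 / 26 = -0.27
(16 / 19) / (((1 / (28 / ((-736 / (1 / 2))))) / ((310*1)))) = -2170 / 437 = -4.97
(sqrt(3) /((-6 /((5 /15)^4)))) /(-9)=sqrt(3) /4374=0.00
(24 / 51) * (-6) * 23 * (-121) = 133584 / 17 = 7857.88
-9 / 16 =-0.56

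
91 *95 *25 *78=16857750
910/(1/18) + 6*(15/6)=16395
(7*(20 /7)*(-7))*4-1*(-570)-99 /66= 17 /2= 8.50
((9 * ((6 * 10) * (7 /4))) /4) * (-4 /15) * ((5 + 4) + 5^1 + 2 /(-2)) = -819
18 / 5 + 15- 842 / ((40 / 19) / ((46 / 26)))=-179141 / 260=-689.00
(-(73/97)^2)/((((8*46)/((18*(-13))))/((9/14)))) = 5611437/24237584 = 0.23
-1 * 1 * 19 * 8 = -152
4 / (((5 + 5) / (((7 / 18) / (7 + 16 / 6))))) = 7 / 435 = 0.02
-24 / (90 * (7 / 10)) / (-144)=1 / 378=0.00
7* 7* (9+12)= 1029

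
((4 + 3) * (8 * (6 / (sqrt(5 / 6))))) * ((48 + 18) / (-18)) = -1232 * sqrt(30) / 5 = -1349.59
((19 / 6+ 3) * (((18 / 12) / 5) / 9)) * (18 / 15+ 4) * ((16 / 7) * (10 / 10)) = 3848 / 1575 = 2.44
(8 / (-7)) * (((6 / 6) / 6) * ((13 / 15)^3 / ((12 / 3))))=-2197 / 70875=-0.03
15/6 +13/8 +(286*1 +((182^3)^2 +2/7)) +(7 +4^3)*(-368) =2035243397868039/56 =36343632104786.41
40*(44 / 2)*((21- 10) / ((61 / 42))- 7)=30800 / 61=504.92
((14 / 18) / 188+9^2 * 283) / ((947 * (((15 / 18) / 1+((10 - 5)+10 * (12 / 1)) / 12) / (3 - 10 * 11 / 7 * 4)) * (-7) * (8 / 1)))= 16251217937 / 7066248840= 2.30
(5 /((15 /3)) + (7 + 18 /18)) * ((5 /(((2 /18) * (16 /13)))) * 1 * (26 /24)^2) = 98865 /256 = 386.19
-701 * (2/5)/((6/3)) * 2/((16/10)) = -701/4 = -175.25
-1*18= -18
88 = 88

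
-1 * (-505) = 505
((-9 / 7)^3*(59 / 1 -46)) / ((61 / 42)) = -56862 / 2989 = -19.02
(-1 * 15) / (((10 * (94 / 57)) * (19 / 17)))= -153 / 188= -0.81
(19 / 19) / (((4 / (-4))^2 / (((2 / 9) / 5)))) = 0.04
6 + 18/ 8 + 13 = 85/ 4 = 21.25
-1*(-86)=86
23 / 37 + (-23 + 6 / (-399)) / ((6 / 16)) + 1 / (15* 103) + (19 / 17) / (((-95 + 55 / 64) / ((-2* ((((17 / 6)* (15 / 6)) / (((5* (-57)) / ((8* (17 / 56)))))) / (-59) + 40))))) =-59.80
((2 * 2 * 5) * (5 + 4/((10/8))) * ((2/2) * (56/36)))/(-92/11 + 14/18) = -25256/751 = -33.63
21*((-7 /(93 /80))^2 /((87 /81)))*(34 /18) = 37318400 /27869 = 1339.06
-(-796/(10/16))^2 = -40551424/25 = -1622056.96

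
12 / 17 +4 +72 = 1304 / 17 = 76.71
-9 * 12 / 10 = -54 / 5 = -10.80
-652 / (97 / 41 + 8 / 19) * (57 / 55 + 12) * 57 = -20757692052 / 119405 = -173842.74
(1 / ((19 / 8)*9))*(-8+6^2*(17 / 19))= 3680 / 3249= 1.13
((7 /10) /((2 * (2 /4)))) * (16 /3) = 56 /15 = 3.73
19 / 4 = 4.75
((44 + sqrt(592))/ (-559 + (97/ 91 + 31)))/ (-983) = 0.00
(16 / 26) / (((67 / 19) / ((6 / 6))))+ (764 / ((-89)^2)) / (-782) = 470428150 / 2697583681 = 0.17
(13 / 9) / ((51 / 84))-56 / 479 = 165788 / 73287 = 2.26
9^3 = 729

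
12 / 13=0.92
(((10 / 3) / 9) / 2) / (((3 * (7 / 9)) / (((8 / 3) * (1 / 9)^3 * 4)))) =160 / 137781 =0.00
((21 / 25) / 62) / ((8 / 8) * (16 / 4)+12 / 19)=399 / 136400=0.00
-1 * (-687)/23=687/23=29.87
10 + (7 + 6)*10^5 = 1300010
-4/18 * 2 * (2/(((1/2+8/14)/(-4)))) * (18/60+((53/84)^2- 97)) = -13590124/42525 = -319.58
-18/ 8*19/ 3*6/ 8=-10.69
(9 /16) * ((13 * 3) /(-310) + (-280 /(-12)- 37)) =-38481 /4960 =-7.76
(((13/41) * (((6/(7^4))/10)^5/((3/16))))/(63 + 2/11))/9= 20592/7105251962970168651546875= 0.00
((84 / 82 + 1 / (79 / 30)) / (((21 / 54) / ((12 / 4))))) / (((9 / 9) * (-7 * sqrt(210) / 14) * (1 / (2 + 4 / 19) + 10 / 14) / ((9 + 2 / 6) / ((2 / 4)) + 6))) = -12115872 * sqrt(210) / 5554885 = -31.61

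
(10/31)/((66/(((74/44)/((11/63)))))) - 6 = -491247/82522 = -5.95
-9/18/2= -1/4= -0.25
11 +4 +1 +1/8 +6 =177/8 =22.12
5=5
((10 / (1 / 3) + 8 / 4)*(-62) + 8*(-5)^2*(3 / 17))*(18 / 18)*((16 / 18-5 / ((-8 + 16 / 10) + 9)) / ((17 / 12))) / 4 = 4008488 / 11271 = 355.65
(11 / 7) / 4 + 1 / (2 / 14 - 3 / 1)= 3 / 70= 0.04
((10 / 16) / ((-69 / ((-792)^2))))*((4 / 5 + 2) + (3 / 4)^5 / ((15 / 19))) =-51863625 / 2944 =-17616.72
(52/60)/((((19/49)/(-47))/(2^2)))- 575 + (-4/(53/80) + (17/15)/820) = -4133790047/4128700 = -1001.23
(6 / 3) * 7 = 14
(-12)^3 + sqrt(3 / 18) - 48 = -1776 + sqrt(6) / 6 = -1775.59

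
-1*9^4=-6561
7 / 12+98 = 1183 / 12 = 98.58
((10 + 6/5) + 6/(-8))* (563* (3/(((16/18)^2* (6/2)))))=9531027/1280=7446.11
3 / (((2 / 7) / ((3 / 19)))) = 63 / 38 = 1.66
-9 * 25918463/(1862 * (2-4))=233266167/3724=62638.61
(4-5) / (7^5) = -1 / 16807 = -0.00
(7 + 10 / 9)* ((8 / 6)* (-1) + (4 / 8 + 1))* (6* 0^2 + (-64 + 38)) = -949 / 27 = -35.15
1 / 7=0.14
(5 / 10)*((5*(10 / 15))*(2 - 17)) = -25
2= 2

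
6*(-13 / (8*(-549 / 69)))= 1.23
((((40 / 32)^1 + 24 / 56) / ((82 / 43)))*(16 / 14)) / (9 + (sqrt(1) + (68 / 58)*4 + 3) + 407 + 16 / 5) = 0.00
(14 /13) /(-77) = -2 /143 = -0.01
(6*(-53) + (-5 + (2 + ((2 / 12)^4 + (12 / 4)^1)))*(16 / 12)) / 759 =-309095 / 737748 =-0.42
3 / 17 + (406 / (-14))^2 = 14300 / 17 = 841.18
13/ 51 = 0.25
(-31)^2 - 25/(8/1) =957.88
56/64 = 7/8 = 0.88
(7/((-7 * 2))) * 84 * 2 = -84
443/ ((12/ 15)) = 2215/ 4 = 553.75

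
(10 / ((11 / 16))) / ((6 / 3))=80 / 11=7.27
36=36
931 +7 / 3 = 2800 / 3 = 933.33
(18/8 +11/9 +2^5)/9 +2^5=11645/324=35.94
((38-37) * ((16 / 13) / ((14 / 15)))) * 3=3.96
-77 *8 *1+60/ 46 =-14138/ 23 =-614.70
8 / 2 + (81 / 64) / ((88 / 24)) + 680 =481779 / 704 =684.35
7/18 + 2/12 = 5/9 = 0.56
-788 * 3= -2364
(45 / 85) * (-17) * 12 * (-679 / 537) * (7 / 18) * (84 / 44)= 199626 / 1969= 101.38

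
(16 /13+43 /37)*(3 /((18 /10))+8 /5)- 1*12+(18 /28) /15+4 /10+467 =46793869 /101010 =463.26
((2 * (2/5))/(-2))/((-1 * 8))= 1/20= 0.05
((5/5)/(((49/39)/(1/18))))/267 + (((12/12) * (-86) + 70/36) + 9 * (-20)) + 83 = -7106243/39249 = -181.06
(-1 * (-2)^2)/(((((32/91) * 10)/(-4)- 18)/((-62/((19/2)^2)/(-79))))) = 0.00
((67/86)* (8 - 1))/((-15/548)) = -128506/645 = -199.23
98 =98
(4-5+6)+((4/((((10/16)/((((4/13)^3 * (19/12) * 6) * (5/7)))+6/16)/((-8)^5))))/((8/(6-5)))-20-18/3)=-80053039/17203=-4653.43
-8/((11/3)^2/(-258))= 153.52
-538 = -538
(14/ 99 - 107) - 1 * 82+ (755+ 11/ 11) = 567.14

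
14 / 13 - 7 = -77 / 13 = -5.92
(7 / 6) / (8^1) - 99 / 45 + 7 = 1187 / 240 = 4.95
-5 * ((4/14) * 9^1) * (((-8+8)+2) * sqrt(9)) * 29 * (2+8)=-156600/7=-22371.43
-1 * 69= -69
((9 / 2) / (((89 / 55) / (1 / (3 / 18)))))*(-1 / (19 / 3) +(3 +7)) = 277695 / 1691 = 164.22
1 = 1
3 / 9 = 0.33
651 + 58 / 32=10445 / 16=652.81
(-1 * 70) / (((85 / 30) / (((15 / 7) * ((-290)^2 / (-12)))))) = 6307500 / 17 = 371029.41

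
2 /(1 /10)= 20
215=215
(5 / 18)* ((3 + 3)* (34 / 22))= 85 / 33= 2.58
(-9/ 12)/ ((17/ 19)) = -0.84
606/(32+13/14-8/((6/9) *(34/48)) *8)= -144228/24419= -5.91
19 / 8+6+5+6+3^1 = 179 / 8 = 22.38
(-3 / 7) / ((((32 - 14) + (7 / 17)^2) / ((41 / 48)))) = -0.02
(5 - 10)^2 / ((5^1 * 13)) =5 / 13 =0.38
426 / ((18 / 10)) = 710 / 3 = 236.67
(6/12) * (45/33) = 15/22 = 0.68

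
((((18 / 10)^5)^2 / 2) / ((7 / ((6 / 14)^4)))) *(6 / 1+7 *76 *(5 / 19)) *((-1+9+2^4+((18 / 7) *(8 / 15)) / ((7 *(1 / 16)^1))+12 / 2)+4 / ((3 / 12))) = 248191733491554294 / 40212060546875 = 6172.07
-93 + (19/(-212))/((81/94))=-799391/8586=-93.10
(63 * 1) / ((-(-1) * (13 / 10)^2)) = 6300 / 169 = 37.28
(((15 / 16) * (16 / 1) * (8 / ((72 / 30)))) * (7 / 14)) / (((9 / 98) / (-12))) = -3266.67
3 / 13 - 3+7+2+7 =13.23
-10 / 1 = -10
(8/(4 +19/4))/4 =8/35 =0.23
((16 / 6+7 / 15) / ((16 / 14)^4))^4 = 162166099874801177281 / 14249670695976960000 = 11.38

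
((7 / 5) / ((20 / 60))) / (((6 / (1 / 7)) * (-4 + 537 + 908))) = 1 / 14410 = 0.00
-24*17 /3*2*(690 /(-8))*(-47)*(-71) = 78286020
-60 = -60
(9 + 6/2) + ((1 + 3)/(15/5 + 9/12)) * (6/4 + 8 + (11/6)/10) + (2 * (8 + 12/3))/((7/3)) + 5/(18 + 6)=32.82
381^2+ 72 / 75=3629049 / 25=145161.96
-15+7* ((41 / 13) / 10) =-1663 / 130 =-12.79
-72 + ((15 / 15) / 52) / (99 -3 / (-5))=-1864507 / 25896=-72.00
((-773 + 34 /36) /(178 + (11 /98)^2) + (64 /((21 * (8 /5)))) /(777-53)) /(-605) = 84499921208 /11794441784895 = 0.01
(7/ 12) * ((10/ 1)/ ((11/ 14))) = 245/ 33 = 7.42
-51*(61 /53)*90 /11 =-279990 /583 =-480.26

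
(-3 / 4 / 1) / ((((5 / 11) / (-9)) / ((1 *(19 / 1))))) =5643 / 20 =282.15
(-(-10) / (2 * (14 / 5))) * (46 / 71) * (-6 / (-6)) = 575 / 497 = 1.16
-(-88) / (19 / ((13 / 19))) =1144 / 361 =3.17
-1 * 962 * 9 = -8658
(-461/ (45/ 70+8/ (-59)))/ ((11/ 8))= -3046288/ 4609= -660.94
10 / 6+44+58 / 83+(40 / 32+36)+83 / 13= 1165321 / 12948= 90.00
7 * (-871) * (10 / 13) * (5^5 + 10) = -14703150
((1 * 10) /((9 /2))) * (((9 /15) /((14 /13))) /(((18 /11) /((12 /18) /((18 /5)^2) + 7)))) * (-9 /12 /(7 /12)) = -490061 /71442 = -6.86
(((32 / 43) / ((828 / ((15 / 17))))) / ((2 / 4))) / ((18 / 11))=440 / 453951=0.00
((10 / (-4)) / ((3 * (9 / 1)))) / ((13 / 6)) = -0.04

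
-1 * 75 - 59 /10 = -809 /10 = -80.90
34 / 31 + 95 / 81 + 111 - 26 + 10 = 244244 / 2511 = 97.27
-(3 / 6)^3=-0.12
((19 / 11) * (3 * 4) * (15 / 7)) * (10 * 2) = 68400 / 77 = 888.31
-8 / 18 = -4 / 9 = -0.44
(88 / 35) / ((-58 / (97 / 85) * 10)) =-0.00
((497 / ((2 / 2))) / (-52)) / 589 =-0.02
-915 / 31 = -29.52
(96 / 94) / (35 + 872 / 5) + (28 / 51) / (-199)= 352636 / 166474047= 0.00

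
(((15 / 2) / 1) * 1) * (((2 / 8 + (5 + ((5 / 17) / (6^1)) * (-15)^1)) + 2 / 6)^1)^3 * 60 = 24184041725 / 471648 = 51275.62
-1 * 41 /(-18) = 41 /18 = 2.28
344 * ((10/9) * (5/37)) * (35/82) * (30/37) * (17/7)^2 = 124270000/1178709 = 105.43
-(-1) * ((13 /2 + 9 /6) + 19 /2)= 35 /2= 17.50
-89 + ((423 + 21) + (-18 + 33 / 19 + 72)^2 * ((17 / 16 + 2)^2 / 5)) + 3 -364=2689903401 / 462080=5821.29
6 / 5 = 1.20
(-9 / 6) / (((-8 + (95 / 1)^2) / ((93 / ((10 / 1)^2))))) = -279 / 1803400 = -0.00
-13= -13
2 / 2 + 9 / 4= 13 / 4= 3.25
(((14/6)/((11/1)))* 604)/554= 2114/9141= 0.23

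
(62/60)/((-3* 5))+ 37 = 16619/450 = 36.93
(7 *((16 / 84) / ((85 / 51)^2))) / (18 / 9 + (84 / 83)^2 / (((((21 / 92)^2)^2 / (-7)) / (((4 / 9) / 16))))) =-23436378 / 3484313225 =-0.01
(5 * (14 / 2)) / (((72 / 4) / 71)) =2485 / 18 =138.06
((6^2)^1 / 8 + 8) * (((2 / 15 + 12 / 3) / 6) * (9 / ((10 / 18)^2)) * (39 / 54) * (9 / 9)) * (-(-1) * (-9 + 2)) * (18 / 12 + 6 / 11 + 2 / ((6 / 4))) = -1887249 / 440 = -4289.20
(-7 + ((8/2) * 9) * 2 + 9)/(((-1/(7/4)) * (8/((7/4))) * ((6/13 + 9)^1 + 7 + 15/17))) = -1.63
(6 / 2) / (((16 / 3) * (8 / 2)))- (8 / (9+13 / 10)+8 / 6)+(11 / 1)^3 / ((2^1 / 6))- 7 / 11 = 868054399 / 217536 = 3990.39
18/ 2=9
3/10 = 0.30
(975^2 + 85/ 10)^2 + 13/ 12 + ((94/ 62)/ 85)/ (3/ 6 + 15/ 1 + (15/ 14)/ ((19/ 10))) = 30525374186362926856/ 33778065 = 903704051323.33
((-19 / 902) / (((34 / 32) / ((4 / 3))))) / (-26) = 0.00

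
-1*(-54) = 54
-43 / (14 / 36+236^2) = -774 / 1002535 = -0.00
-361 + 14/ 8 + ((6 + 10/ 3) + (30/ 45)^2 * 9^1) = -4151/ 12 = -345.92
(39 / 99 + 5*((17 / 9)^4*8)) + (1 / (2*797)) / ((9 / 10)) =29311843882 / 57520287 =509.59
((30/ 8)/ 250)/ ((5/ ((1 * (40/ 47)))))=3/ 1175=0.00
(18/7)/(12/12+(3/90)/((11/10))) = 297/119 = 2.50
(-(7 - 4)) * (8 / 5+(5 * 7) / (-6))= 127 / 10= 12.70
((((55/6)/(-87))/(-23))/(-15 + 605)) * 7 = 0.00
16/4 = 4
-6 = -6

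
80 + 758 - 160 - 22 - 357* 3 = -415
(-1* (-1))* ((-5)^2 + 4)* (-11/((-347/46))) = 14674/347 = 42.29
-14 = -14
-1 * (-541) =541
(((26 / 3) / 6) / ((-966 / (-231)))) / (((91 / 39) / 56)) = 572 / 69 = 8.29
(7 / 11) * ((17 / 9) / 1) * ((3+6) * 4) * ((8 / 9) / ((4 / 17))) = 16184 / 99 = 163.47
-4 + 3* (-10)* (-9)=266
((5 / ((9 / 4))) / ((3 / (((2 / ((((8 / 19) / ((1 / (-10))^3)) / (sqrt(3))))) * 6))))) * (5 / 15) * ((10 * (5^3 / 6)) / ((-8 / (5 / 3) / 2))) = 2375 * sqrt(3) / 3888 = 1.06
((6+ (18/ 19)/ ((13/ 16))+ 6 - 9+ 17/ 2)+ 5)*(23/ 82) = 200721/ 40508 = 4.96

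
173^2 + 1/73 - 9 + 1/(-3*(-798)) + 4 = 5229580555/174762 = 29924.01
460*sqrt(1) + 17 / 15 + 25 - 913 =-6403 / 15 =-426.87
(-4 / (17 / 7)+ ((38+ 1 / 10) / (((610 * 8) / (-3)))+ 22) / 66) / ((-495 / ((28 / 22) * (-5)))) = -503654417 / 29813335200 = -0.02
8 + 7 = 15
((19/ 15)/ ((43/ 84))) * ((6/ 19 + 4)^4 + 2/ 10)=6333353628/ 7373425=858.94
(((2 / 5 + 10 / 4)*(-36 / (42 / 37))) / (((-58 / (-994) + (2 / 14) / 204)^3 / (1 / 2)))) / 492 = -19969691852889576 / 43992803159615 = -453.93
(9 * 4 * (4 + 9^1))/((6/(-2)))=-156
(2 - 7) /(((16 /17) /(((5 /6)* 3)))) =-425 /32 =-13.28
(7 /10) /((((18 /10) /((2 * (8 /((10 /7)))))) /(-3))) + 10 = -46 /15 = -3.07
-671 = -671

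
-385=-385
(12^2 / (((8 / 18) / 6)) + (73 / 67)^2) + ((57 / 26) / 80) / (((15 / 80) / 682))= 596660656 / 291785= 2044.86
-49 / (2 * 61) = -49 / 122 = -0.40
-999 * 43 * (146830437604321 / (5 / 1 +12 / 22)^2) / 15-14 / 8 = -13673650597302283.95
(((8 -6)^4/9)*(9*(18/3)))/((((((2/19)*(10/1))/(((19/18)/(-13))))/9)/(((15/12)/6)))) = -361/26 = -13.88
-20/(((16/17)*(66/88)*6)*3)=-85/54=-1.57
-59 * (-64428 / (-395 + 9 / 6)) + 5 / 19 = -144443641 / 14953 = -9659.84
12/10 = 6/5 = 1.20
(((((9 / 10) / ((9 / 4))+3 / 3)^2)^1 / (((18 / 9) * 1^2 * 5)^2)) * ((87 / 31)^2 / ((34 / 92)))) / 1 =8530263 / 20421250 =0.42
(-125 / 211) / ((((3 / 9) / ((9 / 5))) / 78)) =-52650 / 211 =-249.53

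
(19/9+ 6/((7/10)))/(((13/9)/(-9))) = -6057/91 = -66.56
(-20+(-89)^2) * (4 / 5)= 31604 / 5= 6320.80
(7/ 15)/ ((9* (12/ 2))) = 7/ 810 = 0.01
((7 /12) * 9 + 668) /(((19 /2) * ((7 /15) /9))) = 363555 /266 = 1366.75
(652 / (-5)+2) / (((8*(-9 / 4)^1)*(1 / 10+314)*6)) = 0.00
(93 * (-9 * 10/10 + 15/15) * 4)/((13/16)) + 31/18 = -856685/234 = -3661.05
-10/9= -1.11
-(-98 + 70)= 28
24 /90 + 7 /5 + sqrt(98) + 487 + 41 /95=7 *sqrt(2) + 139393 /285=499.00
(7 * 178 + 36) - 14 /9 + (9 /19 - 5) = 218182 /171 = 1275.92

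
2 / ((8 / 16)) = 4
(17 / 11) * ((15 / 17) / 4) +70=3095 / 44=70.34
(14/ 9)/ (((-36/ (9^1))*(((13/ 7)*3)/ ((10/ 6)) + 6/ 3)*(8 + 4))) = -245/ 40392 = -0.01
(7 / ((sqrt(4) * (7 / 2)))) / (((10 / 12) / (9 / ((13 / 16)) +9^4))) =512622 / 65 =7886.49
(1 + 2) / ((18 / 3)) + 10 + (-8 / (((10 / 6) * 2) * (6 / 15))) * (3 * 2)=-51 / 2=-25.50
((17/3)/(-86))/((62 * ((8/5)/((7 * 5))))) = -2975/127968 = -0.02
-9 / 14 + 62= 859 / 14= 61.36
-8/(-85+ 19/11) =22/229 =0.10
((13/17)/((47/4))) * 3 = 156/799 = 0.20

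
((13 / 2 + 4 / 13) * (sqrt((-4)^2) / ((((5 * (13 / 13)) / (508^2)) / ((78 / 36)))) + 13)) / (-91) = -30452437 / 910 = -33464.22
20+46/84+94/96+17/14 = 2547/112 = 22.74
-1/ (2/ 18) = -9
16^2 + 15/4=1039/4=259.75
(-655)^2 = 429025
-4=-4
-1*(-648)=648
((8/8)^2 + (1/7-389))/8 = -2715/56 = -48.48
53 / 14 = 3.79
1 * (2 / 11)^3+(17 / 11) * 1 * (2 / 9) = 0.35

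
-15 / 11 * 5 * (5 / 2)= -375 / 22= -17.05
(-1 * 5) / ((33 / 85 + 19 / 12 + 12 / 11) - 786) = 0.01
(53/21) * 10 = 530/21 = 25.24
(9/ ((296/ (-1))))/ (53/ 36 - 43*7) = 81/ 797942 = 0.00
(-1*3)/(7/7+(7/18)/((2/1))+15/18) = -1.48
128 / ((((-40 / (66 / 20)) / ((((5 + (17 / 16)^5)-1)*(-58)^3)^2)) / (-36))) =5568191494754552602777377 / 13421772800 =414862595107745.57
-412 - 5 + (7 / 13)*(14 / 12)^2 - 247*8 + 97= -1074185 / 468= -2295.27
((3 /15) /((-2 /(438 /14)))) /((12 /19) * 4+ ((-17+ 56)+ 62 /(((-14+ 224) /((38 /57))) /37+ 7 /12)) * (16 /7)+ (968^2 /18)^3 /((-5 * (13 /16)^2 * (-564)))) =-291947603450139 /7071273275534182617001408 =-0.00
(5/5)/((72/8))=1/9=0.11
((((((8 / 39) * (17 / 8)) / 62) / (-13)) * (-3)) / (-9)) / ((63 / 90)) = -85 / 330057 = -0.00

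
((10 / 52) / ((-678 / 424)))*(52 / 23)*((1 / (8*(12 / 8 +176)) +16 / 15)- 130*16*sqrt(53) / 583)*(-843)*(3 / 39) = 135436942 / 7196631- 1798400*sqrt(53) / 28589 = -439.14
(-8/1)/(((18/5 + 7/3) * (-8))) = 0.17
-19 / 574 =-0.03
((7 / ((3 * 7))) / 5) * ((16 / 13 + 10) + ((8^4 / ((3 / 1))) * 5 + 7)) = 266951 / 585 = 456.33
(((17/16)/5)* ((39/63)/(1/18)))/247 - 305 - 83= -2064109/5320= -387.99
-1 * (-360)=360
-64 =-64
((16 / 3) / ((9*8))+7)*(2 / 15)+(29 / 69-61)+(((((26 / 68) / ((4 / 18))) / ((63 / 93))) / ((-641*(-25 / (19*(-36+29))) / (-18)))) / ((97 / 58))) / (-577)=-1694034983138963 / 28405822038975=-59.64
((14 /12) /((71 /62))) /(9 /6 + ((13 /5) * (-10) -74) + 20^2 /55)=-4774 /427491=-0.01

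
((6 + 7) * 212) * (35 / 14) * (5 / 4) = 8612.50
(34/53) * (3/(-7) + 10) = 2278/371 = 6.14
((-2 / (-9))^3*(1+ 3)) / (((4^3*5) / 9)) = 1 / 810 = 0.00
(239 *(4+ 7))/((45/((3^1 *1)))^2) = 2629/225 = 11.68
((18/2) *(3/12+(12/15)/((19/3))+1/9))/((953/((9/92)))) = 15003/33316880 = 0.00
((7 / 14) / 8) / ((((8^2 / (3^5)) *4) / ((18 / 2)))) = 2187 / 4096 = 0.53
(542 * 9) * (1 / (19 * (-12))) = -813 / 38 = -21.39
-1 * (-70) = 70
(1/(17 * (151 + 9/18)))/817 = 2/4208367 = 0.00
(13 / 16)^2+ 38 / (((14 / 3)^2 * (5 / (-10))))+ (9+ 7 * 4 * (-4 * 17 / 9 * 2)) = -47070943 / 112896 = -416.94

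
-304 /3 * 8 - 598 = -4226 /3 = -1408.67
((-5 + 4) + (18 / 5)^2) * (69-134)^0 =299 / 25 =11.96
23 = 23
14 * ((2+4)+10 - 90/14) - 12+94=216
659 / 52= 12.67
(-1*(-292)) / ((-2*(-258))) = 73 / 129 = 0.57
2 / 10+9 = 46 / 5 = 9.20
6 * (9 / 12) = 9 / 2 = 4.50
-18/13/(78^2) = -1/4394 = -0.00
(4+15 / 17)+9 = 236 / 17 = 13.88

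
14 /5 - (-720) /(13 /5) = 18182 /65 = 279.72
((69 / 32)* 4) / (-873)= -23 / 2328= -0.01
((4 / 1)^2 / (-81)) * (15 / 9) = -80 / 243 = -0.33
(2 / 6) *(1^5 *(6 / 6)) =0.33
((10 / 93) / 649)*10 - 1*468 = -28246976 / 60357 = -468.00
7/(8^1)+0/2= 0.88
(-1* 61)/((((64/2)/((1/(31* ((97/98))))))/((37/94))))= -110593/4522528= -0.02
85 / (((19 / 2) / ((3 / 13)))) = 510 / 247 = 2.06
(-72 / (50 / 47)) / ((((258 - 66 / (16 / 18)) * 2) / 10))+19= 21019 / 1225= 17.16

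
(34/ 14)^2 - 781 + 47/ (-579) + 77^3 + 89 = 12932830039/ 28371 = 455846.82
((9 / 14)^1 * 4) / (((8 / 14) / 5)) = 45 / 2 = 22.50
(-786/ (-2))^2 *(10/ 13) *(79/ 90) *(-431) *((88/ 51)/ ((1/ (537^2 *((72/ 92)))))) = -88967102519349648/ 5083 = -17502872815138.63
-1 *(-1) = 1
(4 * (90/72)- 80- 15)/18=-5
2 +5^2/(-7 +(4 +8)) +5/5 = 8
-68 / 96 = -0.71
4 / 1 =4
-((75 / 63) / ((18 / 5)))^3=-0.04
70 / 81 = 0.86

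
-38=-38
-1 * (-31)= 31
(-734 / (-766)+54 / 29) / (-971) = -31325 / 10784897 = -0.00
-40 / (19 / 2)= -80 / 19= -4.21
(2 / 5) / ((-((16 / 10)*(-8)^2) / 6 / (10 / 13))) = -0.02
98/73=1.34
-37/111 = -1/3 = -0.33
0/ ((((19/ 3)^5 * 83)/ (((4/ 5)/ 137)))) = 0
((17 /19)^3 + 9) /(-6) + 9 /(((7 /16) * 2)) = 1248290 /144039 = 8.67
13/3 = 4.33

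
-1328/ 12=-332/ 3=-110.67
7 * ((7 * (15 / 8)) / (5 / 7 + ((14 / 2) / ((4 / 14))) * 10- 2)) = 5145 / 13648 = 0.38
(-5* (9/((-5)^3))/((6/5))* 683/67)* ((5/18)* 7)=4781/804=5.95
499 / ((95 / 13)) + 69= 13042 / 95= 137.28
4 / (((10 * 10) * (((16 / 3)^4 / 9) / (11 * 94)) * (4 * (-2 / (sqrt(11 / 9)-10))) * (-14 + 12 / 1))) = -376893 / 1310720 + 125631 * sqrt(11) / 13107200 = -0.26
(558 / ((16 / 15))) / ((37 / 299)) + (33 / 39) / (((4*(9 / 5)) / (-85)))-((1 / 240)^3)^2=4217.43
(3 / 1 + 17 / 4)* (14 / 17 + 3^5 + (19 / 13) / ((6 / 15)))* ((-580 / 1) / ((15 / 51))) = -91992785 / 26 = -3538184.04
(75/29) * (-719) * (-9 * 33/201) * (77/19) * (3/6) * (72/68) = 5894.99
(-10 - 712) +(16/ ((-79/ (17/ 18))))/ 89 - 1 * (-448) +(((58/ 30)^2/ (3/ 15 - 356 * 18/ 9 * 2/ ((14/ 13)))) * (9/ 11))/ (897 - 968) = -3133013167556357/ 11434266297135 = -274.00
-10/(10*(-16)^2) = -1/256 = -0.00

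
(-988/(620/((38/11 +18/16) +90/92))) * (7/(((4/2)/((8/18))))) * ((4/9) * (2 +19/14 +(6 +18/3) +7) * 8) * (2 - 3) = 3478685756/3176415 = 1095.16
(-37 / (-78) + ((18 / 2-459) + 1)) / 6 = -34985 / 468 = -74.75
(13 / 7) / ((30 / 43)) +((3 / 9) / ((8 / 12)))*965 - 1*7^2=45797 / 105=436.16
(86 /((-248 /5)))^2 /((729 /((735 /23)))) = 11325125 /85936464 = 0.13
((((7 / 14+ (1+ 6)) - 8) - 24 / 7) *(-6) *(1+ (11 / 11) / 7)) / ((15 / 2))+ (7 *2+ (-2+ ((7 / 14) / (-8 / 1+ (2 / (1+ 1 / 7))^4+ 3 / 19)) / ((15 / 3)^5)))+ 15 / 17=320562728981 / 19458359375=16.47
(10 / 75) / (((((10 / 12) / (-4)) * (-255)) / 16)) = 256 / 6375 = 0.04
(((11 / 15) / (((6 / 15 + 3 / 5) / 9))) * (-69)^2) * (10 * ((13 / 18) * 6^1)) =1361646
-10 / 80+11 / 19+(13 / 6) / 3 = 1609 / 1368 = 1.18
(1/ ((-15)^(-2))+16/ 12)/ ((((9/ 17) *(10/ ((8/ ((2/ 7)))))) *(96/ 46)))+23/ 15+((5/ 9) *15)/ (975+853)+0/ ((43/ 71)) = 851576437/ 1480680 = 575.13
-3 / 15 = -1 / 5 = -0.20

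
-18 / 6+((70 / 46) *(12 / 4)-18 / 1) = -378 / 23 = -16.43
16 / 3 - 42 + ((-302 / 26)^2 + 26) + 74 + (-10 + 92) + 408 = 688.25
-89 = -89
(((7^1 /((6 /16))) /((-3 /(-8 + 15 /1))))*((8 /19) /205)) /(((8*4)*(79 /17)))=-0.00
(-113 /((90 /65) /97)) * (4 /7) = -284986 /63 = -4523.59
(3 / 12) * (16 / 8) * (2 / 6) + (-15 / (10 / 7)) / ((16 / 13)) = -803 / 96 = -8.36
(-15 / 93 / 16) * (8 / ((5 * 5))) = -1 / 310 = -0.00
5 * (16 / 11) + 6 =146 / 11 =13.27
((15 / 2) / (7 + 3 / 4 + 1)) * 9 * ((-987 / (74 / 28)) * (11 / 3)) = -390852 / 37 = -10563.57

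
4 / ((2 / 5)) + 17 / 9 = 107 / 9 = 11.89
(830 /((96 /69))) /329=9545 /5264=1.81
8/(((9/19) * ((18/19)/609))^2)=10740796178/729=14733602.44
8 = 8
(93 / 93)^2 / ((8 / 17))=17 / 8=2.12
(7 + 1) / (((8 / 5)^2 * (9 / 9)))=25 / 8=3.12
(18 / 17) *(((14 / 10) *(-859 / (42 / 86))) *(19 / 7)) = -4210818 / 595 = -7077.01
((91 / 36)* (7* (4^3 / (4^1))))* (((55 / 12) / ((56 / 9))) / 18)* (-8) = -5005 / 54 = -92.69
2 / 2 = 1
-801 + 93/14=-794.36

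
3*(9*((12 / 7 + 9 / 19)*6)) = 47142 / 133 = 354.45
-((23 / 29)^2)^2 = -279841 / 707281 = -0.40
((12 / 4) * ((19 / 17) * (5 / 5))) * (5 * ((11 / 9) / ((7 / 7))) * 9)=3135 / 17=184.41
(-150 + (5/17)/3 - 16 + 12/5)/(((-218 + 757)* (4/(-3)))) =41693/183260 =0.23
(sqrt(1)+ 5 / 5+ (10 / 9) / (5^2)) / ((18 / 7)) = 322 / 405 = 0.80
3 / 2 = 1.50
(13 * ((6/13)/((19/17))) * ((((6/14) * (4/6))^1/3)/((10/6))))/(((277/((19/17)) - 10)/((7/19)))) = 204/429305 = 0.00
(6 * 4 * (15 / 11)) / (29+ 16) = 8 / 11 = 0.73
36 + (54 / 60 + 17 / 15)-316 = -8339 / 30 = -277.97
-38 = -38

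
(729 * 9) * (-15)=-98415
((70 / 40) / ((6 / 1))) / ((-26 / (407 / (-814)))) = 7 / 1248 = 0.01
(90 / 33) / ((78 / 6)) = 30 / 143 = 0.21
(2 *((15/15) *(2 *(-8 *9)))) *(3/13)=-864/13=-66.46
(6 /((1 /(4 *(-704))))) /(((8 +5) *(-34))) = 38.23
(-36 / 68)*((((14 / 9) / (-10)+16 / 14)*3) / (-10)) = 933 / 5950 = 0.16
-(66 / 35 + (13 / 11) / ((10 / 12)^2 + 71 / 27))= -309774 / 138215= -2.24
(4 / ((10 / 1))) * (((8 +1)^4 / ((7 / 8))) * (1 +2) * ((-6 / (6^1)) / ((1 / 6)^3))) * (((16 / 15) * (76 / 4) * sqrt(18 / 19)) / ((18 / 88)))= -5321023488 * sqrt(38) / 175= -187434238.28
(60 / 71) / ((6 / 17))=170 / 71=2.39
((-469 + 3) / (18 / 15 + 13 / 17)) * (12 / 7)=-475320 / 1169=-406.60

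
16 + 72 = 88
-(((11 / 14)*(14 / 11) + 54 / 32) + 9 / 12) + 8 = 73 / 16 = 4.56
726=726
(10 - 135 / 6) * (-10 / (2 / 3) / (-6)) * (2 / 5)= -25 / 2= -12.50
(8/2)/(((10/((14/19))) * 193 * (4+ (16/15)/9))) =189/509713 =0.00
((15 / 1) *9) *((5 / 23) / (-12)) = -2.45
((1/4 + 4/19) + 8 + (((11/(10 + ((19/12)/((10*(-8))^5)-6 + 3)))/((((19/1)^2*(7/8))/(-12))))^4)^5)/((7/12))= 71329287335225460528249117651941302401786795073794400011527941380934714552233630745603624520257740486534627459205711921079261768715955217485433741387613624726038086664515043177963762656815466274571870228119092803043571785220136699570931481228962091390804392944854890418656007159049459171497831006691/4917986114870392042642370283609671501811701618757511195726847845023703464261299886556044955596688462498158599350716635255672689900777497059005557389648044058706398859957254035846795643441743287247295894421897015450904638379615438591463912391628801531869872608432193066708786393029330259102753511607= 14.50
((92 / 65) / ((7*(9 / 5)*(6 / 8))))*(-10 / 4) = -920 / 2457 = -0.37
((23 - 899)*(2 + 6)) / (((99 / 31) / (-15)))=362080 / 11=32916.36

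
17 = 17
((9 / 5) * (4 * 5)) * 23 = 828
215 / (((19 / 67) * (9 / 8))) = 115240 / 171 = 673.92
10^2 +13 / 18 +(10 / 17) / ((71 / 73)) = 2201431 / 21726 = 101.33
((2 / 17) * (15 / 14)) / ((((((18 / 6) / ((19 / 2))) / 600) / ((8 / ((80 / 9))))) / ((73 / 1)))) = 1872450 / 119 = 15734.87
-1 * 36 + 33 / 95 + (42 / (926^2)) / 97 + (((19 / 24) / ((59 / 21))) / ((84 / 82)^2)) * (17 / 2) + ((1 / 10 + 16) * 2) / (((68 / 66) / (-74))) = -18742307020948893667 / 7988749034132160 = -2346.09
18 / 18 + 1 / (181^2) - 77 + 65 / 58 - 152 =-431101941 / 1900138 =-226.88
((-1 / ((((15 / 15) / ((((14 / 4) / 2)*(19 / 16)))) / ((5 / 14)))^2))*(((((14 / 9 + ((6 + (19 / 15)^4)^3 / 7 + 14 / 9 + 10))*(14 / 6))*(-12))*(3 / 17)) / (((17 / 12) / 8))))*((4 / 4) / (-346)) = -33823700405890764121 / 7380682132500000000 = -4.58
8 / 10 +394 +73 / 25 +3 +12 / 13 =130534 / 325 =401.64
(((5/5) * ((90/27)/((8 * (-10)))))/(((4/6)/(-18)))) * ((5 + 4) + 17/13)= 603/52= 11.60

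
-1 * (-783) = 783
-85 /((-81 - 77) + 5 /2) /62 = 85 /9641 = 0.01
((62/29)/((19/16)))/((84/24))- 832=-3207040/3857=-831.49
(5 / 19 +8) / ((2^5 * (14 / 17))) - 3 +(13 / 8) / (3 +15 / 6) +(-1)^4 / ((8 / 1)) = -212169 / 93632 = -2.27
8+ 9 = 17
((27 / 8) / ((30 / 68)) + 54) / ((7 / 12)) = 3699 / 35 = 105.69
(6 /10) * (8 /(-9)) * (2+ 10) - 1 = -37 /5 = -7.40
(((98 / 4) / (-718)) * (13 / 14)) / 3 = -91 / 8616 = -0.01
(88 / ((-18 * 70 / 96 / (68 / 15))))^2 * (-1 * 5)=-2291728384 / 496125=-4619.26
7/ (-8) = -7/ 8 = -0.88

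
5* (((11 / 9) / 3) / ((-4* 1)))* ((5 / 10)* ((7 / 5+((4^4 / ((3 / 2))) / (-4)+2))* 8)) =6479 / 81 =79.99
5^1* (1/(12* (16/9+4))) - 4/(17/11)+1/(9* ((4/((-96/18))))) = -254363/95472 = -2.66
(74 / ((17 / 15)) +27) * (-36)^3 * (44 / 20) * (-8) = 6441887232 / 85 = 75786908.61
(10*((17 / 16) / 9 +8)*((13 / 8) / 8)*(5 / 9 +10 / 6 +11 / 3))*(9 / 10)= 805441 / 9216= 87.40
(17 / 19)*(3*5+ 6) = 357 / 19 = 18.79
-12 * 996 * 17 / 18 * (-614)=6930832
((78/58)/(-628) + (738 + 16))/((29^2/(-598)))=-536.14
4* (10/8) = 5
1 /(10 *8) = 0.01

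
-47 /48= -0.98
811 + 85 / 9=7384 / 9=820.44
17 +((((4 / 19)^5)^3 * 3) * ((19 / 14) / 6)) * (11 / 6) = 285245386825966026205 / 16779140401440566541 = 17.00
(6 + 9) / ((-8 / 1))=-15 / 8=-1.88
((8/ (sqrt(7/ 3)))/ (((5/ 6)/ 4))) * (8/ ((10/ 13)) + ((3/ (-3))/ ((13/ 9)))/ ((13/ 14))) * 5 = 1566336 * sqrt(21)/ 5915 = 1213.50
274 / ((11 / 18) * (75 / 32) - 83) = -52608 / 15661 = -3.36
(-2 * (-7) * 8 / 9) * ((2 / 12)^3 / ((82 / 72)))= 56 / 1107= 0.05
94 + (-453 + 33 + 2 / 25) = -8148 / 25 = -325.92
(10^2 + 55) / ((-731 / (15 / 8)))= -2325 / 5848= -0.40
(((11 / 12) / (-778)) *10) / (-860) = 11 / 802896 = 0.00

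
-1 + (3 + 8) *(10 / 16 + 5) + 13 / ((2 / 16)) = 164.88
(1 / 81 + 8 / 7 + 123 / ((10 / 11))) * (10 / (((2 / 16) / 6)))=12379216 / 189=65498.50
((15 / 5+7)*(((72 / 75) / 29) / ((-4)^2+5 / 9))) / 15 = 144 / 108025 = 0.00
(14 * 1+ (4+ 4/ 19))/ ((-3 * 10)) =-173/ 285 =-0.61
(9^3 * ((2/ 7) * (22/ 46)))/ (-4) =-8019/ 322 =-24.90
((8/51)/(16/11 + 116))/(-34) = -11/280041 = -0.00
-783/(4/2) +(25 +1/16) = -5863/16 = -366.44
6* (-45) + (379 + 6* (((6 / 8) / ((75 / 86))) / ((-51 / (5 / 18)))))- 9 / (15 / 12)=155711 / 1530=101.77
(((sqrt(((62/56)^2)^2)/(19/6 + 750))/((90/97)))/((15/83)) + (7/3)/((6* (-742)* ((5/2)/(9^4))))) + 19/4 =3.38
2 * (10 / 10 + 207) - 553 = -137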